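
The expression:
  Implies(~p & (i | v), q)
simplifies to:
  p | q | (~i & ~v)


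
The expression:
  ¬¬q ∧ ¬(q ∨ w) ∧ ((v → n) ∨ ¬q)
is never true.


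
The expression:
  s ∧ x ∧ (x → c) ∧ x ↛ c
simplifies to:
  False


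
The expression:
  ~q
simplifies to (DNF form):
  ~q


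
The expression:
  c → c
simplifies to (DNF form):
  True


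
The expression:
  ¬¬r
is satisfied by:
  {r: True}


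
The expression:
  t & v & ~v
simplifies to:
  False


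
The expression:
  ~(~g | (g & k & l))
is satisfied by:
  {g: True, l: False, k: False}
  {g: True, k: True, l: False}
  {g: True, l: True, k: False}


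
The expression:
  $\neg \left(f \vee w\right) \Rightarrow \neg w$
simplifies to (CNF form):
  $\text{True}$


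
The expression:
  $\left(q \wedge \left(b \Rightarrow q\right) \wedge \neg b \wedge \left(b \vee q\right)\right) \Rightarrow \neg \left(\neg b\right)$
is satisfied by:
  {b: True, q: False}
  {q: False, b: False}
  {q: True, b: True}


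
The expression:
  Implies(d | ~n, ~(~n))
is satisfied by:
  {n: True}


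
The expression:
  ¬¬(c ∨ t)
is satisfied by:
  {t: True, c: True}
  {t: True, c: False}
  {c: True, t: False}


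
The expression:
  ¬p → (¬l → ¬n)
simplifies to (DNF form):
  l ∨ p ∨ ¬n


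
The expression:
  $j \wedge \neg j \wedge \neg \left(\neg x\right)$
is never true.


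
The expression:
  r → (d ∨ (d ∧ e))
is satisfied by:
  {d: True, r: False}
  {r: False, d: False}
  {r: True, d: True}


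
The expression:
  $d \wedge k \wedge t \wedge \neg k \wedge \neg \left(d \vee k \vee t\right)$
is never true.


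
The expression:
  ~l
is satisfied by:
  {l: False}


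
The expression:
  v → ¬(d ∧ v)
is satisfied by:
  {v: False, d: False}
  {d: True, v: False}
  {v: True, d: False}


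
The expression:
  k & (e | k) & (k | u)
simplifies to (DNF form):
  k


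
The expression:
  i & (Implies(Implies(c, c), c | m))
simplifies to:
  i & (c | m)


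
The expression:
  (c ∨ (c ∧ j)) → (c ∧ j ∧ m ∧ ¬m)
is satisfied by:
  {c: False}


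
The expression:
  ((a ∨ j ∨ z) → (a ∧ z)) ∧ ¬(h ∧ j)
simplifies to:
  (a ∨ ¬j) ∧ (a ∨ ¬z) ∧ (z ∨ ¬a) ∧ (¬h ∨ ¬j)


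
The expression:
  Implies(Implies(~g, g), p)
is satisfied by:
  {p: True, g: False}
  {g: False, p: False}
  {g: True, p: True}


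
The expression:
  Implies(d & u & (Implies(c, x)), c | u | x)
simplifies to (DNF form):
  True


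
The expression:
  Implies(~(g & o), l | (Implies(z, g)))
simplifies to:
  g | l | ~z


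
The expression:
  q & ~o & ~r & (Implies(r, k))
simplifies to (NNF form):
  q & ~o & ~r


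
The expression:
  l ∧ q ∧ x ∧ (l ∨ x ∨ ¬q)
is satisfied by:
  {x: True, q: True, l: True}


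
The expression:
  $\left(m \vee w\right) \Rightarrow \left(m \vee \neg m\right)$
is always true.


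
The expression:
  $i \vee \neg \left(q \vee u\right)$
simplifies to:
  $i \vee \left(\neg q \wedge \neg u\right)$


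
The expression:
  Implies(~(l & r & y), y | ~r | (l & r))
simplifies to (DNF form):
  l | y | ~r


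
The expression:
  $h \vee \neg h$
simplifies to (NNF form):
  $\text{True}$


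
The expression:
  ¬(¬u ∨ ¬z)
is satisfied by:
  {z: True, u: True}


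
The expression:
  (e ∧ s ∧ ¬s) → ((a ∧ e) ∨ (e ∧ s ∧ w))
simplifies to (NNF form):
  True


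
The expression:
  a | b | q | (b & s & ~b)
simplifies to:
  a | b | q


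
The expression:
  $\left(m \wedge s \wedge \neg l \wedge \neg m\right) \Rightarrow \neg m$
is always true.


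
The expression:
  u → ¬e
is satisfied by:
  {u: False, e: False}
  {e: True, u: False}
  {u: True, e: False}


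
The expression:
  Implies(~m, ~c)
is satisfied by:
  {m: True, c: False}
  {c: False, m: False}
  {c: True, m: True}


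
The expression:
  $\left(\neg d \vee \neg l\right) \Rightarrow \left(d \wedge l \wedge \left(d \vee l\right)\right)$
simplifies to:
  $d \wedge l$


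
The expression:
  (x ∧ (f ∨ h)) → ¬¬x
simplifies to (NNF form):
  True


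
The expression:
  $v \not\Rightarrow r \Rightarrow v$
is always true.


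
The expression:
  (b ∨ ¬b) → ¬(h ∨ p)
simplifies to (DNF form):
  ¬h ∧ ¬p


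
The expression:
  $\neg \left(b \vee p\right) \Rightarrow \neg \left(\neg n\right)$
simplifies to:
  $b \vee n \vee p$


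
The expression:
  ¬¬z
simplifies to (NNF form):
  z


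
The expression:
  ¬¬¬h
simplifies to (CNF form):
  ¬h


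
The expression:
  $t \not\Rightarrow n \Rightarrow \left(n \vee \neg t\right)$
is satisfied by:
  {n: True, t: False}
  {t: False, n: False}
  {t: True, n: True}


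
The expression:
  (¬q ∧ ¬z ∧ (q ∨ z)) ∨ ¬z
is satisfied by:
  {z: False}


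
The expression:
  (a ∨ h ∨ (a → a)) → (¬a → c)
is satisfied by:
  {a: True, c: True}
  {a: True, c: False}
  {c: True, a: False}


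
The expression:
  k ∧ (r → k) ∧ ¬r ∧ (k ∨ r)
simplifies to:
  k ∧ ¬r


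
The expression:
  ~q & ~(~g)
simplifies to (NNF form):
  g & ~q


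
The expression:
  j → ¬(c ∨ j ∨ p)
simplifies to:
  ¬j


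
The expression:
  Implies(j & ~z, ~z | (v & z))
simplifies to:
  True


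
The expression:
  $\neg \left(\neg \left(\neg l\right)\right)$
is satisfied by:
  {l: False}


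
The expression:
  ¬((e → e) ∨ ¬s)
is never true.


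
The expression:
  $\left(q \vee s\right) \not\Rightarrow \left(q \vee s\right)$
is never true.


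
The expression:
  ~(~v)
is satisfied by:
  {v: True}


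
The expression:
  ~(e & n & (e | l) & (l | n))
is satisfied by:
  {e: False, n: False}
  {n: True, e: False}
  {e: True, n: False}


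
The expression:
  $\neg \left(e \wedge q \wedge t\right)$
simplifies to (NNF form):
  $\neg e \vee \neg q \vee \neg t$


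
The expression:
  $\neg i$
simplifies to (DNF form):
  $\neg i$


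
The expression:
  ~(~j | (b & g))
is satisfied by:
  {j: True, g: False, b: False}
  {j: True, b: True, g: False}
  {j: True, g: True, b: False}


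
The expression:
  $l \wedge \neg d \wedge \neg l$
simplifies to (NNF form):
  $\text{False}$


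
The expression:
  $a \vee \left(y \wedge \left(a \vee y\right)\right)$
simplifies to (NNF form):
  $a \vee y$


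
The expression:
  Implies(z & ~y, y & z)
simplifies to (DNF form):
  y | ~z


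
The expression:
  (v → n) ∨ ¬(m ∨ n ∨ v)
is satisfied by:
  {n: True, v: False}
  {v: False, n: False}
  {v: True, n: True}


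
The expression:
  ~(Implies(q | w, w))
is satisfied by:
  {q: True, w: False}


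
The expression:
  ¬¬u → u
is always true.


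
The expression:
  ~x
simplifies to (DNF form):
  ~x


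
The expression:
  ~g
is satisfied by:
  {g: False}


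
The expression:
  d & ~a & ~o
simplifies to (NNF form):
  d & ~a & ~o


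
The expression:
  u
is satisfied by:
  {u: True}


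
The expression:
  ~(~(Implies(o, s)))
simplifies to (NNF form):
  s | ~o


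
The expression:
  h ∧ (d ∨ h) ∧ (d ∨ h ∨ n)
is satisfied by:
  {h: True}


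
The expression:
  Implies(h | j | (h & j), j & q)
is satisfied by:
  {q: True, j: False, h: False}
  {q: False, j: False, h: False}
  {j: True, q: True, h: False}
  {h: True, j: True, q: True}


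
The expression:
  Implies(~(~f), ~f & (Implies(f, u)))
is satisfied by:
  {f: False}


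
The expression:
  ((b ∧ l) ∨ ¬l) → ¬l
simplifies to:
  ¬b ∨ ¬l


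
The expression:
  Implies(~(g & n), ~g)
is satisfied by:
  {n: True, g: False}
  {g: False, n: False}
  {g: True, n: True}


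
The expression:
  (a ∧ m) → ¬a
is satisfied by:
  {m: False, a: False}
  {a: True, m: False}
  {m: True, a: False}


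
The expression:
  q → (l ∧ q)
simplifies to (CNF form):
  l ∨ ¬q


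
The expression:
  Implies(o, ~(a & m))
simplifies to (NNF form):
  ~a | ~m | ~o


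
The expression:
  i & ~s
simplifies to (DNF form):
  i & ~s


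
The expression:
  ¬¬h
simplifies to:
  h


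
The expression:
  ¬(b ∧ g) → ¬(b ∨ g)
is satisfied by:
  {b: False, g: False}
  {g: True, b: True}


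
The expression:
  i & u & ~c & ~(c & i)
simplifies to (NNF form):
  i & u & ~c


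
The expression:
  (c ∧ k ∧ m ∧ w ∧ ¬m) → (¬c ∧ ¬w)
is always true.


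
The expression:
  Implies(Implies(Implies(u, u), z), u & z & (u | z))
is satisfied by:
  {u: True, z: False}
  {z: False, u: False}
  {z: True, u: True}


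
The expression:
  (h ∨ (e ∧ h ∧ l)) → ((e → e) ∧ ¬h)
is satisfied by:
  {h: False}


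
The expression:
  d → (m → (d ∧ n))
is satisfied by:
  {n: True, m: False, d: False}
  {m: False, d: False, n: False}
  {n: True, d: True, m: False}
  {d: True, m: False, n: False}
  {n: True, m: True, d: False}
  {m: True, n: False, d: False}
  {n: True, d: True, m: True}


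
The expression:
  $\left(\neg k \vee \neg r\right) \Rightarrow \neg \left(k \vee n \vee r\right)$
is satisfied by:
  {r: True, k: True, n: False}
  {r: True, k: True, n: True}
  {n: False, k: False, r: False}


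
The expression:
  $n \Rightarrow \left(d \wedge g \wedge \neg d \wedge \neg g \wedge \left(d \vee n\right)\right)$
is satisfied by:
  {n: False}


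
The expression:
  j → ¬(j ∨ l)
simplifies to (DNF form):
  ¬j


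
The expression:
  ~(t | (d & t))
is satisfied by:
  {t: False}


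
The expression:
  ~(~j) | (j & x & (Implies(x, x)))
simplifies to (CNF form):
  j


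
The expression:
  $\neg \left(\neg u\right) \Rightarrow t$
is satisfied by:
  {t: True, u: False}
  {u: False, t: False}
  {u: True, t: True}


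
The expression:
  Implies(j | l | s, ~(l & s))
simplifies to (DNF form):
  ~l | ~s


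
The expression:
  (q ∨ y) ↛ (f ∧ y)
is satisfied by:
  {q: True, y: False, f: False}
  {f: True, q: True, y: False}
  {y: True, q: True, f: False}
  {y: True, q: False, f: False}


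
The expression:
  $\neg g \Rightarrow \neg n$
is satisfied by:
  {g: True, n: False}
  {n: False, g: False}
  {n: True, g: True}


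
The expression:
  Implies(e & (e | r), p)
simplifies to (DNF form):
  p | ~e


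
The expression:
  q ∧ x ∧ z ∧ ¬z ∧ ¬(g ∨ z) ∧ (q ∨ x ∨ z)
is never true.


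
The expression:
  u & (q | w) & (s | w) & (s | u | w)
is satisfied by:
  {q: True, w: True, s: True, u: True}
  {q: True, w: True, u: True, s: False}
  {w: True, s: True, u: True, q: False}
  {w: True, u: True, s: False, q: False}
  {q: True, s: True, u: True, w: False}


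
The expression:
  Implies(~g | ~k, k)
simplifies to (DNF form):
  k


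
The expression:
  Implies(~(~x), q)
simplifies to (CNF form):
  q | ~x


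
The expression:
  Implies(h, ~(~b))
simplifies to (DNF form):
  b | ~h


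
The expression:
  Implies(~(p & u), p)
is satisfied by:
  {p: True}


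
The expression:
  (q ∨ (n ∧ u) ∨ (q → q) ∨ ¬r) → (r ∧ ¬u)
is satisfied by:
  {r: True, u: False}


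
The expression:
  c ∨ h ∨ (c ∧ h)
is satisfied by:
  {c: True, h: True}
  {c: True, h: False}
  {h: True, c: False}


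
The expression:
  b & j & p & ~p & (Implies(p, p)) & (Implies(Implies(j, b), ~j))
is never true.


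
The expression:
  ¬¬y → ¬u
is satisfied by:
  {u: False, y: False}
  {y: True, u: False}
  {u: True, y: False}


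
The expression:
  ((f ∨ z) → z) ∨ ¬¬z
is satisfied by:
  {z: True, f: False}
  {f: False, z: False}
  {f: True, z: True}


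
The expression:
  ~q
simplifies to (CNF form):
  ~q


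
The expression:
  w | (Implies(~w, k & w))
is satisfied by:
  {w: True}


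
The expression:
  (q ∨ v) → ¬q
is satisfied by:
  {q: False}


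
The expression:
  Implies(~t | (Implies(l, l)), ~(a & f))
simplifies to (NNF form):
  ~a | ~f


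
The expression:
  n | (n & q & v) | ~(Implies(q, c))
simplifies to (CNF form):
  (n | q) & (n | ~c)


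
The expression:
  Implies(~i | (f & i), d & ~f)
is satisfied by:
  {i: True, d: True, f: False}
  {i: True, f: False, d: False}
  {d: True, f: False, i: False}


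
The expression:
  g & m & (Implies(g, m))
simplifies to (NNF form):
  g & m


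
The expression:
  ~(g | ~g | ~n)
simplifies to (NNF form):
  False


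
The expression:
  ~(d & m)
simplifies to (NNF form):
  ~d | ~m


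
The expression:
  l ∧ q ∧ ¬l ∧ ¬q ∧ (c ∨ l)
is never true.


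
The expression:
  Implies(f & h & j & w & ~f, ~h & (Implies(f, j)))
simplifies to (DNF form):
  True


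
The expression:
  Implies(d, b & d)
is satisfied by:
  {b: True, d: False}
  {d: False, b: False}
  {d: True, b: True}


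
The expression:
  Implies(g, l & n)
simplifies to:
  ~g | (l & n)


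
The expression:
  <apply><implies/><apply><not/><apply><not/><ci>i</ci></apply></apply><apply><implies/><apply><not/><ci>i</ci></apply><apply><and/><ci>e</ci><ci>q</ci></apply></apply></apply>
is always true.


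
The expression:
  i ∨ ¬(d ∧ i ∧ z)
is always true.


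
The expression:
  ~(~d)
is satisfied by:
  {d: True}


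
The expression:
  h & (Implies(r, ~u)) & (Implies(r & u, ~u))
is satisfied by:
  {h: True, u: False, r: False}
  {h: True, r: True, u: False}
  {h: True, u: True, r: False}


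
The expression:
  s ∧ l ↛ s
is never true.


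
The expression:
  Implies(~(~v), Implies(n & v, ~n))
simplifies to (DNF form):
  ~n | ~v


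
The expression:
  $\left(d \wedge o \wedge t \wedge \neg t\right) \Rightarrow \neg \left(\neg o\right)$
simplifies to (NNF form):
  $\text{True}$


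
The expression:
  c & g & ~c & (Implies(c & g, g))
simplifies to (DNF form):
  False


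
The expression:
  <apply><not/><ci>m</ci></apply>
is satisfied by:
  {m: False}


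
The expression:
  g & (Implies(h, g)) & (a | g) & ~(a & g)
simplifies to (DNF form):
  g & ~a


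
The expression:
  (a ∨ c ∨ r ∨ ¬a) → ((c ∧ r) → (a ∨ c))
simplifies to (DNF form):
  True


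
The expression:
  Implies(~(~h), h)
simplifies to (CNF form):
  True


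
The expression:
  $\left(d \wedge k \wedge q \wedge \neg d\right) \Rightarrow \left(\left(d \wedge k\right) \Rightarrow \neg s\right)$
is always true.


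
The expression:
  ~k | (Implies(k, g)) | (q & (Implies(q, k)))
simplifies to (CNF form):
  g | q | ~k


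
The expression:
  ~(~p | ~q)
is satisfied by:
  {p: True, q: True}


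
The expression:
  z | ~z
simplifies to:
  True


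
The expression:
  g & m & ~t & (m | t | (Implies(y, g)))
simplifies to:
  g & m & ~t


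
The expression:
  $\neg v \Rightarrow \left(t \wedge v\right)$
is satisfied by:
  {v: True}


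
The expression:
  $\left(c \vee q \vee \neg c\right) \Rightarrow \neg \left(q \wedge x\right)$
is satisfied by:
  {q: False, x: False}
  {x: True, q: False}
  {q: True, x: False}


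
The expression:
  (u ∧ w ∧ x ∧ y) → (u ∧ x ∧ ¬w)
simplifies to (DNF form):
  ¬u ∨ ¬w ∨ ¬x ∨ ¬y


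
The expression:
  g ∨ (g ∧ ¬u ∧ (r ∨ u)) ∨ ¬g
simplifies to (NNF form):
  True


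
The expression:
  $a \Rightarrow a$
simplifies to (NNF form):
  $\text{True}$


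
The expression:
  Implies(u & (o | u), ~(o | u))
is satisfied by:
  {u: False}


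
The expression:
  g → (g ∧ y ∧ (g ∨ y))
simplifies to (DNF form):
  y ∨ ¬g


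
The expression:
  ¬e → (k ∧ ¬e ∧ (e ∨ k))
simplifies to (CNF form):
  e ∨ k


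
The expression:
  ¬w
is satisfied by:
  {w: False}


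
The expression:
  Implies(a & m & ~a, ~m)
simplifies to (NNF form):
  True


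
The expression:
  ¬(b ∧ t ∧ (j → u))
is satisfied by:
  {j: True, u: False, t: False, b: False}
  {j: False, u: False, t: False, b: False}
  {u: True, j: True, b: False, t: False}
  {u: True, b: False, j: False, t: False}
  {b: True, j: True, u: False, t: False}
  {b: True, j: False, u: False, t: False}
  {b: True, u: True, j: True, t: False}
  {b: True, u: True, j: False, t: False}
  {t: True, j: True, u: False, b: False}
  {t: True, j: False, u: False, b: False}
  {t: True, u: True, j: True, b: False}
  {t: True, u: True, j: False, b: False}
  {b: True, t: True, j: True, u: False}


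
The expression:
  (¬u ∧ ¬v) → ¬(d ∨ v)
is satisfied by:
  {v: True, u: True, d: False}
  {v: True, u: False, d: False}
  {u: True, v: False, d: False}
  {v: False, u: False, d: False}
  {d: True, v: True, u: True}
  {d: True, v: True, u: False}
  {d: True, u: True, v: False}


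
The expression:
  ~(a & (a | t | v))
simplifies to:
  ~a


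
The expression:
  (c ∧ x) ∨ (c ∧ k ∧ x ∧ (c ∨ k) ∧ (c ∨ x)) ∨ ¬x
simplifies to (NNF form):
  c ∨ ¬x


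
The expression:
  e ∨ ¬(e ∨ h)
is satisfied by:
  {e: True, h: False}
  {h: False, e: False}
  {h: True, e: True}


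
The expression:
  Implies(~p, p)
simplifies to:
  p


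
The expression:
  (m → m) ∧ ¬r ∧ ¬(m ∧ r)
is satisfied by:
  {r: False}


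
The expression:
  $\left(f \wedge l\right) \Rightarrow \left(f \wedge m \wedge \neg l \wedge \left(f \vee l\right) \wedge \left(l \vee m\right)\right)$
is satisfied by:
  {l: False, f: False}
  {f: True, l: False}
  {l: True, f: False}


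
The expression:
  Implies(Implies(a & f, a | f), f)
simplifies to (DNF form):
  f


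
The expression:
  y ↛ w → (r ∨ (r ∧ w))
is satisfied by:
  {r: True, w: True, y: False}
  {r: True, w: False, y: False}
  {w: True, r: False, y: False}
  {r: False, w: False, y: False}
  {r: True, y: True, w: True}
  {r: True, y: True, w: False}
  {y: True, w: True, r: False}


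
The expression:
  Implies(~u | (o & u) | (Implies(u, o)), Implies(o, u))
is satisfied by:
  {u: True, o: False}
  {o: False, u: False}
  {o: True, u: True}


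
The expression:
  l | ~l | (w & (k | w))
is always true.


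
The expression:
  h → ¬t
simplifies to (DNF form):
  ¬h ∨ ¬t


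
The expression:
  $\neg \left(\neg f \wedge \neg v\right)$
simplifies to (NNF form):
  $f \vee v$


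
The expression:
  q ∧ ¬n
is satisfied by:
  {q: True, n: False}


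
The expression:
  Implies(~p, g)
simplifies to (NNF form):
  g | p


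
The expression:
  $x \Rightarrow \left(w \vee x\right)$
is always true.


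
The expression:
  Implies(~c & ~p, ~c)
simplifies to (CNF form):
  True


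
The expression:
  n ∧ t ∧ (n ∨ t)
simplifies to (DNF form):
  n ∧ t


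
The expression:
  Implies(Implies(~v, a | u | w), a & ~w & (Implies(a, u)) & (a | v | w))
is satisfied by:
  {a: True, u: True, w: False, v: False}
  {a: True, v: True, u: True, w: False}
  {v: False, w: False, u: False, a: False}


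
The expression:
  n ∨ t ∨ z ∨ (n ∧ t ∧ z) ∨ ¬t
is always true.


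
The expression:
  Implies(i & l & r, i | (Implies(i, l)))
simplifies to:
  True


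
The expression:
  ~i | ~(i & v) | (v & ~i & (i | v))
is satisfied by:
  {v: False, i: False}
  {i: True, v: False}
  {v: True, i: False}


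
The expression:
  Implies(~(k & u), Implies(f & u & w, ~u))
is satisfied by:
  {k: True, w: False, u: False, f: False}
  {k: False, w: False, u: False, f: False}
  {f: True, k: True, w: False, u: False}
  {f: True, k: False, w: False, u: False}
  {k: True, u: True, f: False, w: False}
  {u: True, f: False, w: False, k: False}
  {f: True, u: True, k: True, w: False}
  {f: True, u: True, k: False, w: False}
  {k: True, w: True, f: False, u: False}
  {w: True, f: False, u: False, k: False}
  {k: True, f: True, w: True, u: False}
  {f: True, w: True, k: False, u: False}
  {k: True, u: True, w: True, f: False}
  {u: True, w: True, f: False, k: False}
  {f: True, u: True, w: True, k: True}


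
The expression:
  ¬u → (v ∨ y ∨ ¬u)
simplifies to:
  True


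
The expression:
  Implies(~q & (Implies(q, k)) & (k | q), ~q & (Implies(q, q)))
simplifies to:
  True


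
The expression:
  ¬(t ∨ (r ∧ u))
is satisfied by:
  {t: False, u: False, r: False}
  {r: True, t: False, u: False}
  {u: True, t: False, r: False}


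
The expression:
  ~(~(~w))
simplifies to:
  ~w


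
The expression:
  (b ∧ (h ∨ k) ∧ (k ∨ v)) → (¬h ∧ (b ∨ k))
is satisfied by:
  {k: False, h: False, b: False, v: False}
  {v: True, k: False, h: False, b: False}
  {k: True, v: False, h: False, b: False}
  {v: True, k: True, h: False, b: False}
  {b: True, v: False, k: False, h: False}
  {b: True, v: True, k: False, h: False}
  {b: True, k: True, v: False, h: False}
  {b: True, v: True, k: True, h: False}
  {h: True, b: False, k: False, v: False}
  {h: True, v: True, b: False, k: False}
  {h: True, k: True, b: False, v: False}
  {v: True, h: True, k: True, b: False}
  {h: True, b: True, v: False, k: False}


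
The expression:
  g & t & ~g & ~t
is never true.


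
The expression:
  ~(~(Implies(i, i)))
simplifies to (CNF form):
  True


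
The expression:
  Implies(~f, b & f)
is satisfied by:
  {f: True}


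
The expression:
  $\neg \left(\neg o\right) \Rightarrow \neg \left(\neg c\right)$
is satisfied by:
  {c: True, o: False}
  {o: False, c: False}
  {o: True, c: True}


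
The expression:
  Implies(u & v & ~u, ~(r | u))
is always true.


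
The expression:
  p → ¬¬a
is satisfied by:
  {a: True, p: False}
  {p: False, a: False}
  {p: True, a: True}


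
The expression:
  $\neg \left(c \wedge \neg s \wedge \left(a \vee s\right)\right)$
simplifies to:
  $s \vee \neg a \vee \neg c$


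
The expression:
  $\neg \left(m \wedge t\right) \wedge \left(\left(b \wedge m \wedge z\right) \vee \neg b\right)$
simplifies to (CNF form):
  $\left(m \vee \neg b\right) \wedge \left(z \vee \neg b\right) \wedge \left(\neg m \vee \neg t\right)$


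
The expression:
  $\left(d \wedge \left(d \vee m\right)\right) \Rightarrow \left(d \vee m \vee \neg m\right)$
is always true.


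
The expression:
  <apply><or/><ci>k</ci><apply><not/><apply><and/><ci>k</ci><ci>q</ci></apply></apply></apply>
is always true.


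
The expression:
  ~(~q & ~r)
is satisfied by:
  {r: True, q: True}
  {r: True, q: False}
  {q: True, r: False}


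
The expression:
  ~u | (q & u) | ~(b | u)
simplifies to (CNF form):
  q | ~u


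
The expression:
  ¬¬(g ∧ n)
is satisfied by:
  {g: True, n: True}


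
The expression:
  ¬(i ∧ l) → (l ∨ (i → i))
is always true.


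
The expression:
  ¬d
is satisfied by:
  {d: False}


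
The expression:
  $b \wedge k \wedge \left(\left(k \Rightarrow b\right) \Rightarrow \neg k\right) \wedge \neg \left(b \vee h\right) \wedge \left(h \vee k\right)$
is never true.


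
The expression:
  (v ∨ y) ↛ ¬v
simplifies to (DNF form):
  v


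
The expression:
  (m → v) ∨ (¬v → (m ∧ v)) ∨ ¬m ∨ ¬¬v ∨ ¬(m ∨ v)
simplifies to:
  v ∨ ¬m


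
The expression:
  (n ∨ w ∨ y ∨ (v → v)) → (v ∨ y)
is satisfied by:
  {y: True, v: True}
  {y: True, v: False}
  {v: True, y: False}


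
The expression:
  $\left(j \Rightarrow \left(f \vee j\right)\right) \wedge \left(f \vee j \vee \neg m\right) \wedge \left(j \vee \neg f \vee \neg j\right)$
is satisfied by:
  {f: True, j: True, m: False}
  {f: True, j: False, m: False}
  {j: True, f: False, m: False}
  {f: False, j: False, m: False}
  {f: True, m: True, j: True}
  {f: True, m: True, j: False}
  {m: True, j: True, f: False}


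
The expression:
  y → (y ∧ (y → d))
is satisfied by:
  {d: True, y: False}
  {y: False, d: False}
  {y: True, d: True}


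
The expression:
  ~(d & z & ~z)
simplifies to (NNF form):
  True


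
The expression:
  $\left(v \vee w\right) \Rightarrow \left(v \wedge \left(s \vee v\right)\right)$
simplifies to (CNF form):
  $v \vee \neg w$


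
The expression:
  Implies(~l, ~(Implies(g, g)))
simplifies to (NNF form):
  l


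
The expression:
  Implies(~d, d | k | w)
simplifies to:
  d | k | w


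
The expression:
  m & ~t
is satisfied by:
  {m: True, t: False}


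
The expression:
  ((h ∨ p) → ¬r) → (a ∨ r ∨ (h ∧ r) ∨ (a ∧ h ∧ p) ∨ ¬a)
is always true.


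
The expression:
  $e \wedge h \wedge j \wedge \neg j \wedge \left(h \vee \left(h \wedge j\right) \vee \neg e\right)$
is never true.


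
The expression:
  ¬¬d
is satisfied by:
  {d: True}


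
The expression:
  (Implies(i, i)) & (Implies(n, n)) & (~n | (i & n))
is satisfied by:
  {i: True, n: False}
  {n: False, i: False}
  {n: True, i: True}


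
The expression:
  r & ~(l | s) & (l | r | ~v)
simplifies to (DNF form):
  r & ~l & ~s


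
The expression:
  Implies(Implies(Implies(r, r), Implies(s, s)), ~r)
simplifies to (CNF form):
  ~r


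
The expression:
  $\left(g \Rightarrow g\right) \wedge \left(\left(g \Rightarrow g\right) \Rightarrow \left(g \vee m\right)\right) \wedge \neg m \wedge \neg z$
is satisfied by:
  {g: True, z: False, m: False}


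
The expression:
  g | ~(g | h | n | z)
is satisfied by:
  {g: True, h: False, z: False, n: False}
  {n: True, g: True, h: False, z: False}
  {g: True, z: True, h: False, n: False}
  {n: True, g: True, z: True, h: False}
  {g: True, h: True, z: False, n: False}
  {g: True, n: True, h: True, z: False}
  {g: True, z: True, h: True, n: False}
  {n: True, g: True, z: True, h: True}
  {n: False, h: False, z: False, g: False}


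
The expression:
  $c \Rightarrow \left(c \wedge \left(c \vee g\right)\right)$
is always true.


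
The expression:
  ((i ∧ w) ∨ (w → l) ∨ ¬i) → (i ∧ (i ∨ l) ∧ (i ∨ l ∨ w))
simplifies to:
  i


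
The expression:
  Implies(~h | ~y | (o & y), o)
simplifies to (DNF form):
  o | (h & y)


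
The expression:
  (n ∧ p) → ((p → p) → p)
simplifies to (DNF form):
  True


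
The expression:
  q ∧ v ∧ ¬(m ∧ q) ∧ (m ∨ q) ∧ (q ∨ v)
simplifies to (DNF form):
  q ∧ v ∧ ¬m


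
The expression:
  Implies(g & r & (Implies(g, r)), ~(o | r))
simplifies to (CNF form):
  ~g | ~r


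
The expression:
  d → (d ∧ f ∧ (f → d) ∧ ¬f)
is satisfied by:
  {d: False}


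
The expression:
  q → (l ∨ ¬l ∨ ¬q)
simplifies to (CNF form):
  True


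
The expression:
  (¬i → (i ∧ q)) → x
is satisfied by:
  {x: True, i: False}
  {i: False, x: False}
  {i: True, x: True}


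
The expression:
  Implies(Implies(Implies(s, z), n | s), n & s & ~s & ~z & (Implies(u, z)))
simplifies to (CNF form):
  ~n & ~s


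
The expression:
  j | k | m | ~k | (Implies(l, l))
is always true.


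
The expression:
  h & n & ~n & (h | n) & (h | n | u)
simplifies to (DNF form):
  False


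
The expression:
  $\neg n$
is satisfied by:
  {n: False}


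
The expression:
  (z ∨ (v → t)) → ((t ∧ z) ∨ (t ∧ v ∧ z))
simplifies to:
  (t ∨ v) ∧ (t ∨ ¬z) ∧ (z ∨ ¬t)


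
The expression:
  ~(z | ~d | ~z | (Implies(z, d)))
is never true.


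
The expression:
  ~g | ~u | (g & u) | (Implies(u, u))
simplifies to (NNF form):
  True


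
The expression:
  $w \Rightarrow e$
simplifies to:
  $e \vee \neg w$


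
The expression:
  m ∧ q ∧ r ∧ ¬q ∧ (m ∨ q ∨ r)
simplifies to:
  False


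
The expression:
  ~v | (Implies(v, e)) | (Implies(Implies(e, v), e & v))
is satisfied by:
  {e: True, v: False}
  {v: False, e: False}
  {v: True, e: True}


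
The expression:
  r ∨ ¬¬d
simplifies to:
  d ∨ r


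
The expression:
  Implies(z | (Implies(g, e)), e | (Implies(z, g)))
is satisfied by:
  {e: True, g: True, z: False}
  {e: True, g: False, z: False}
  {g: True, e: False, z: False}
  {e: False, g: False, z: False}
  {z: True, e: True, g: True}
  {z: True, e: True, g: False}
  {z: True, g: True, e: False}


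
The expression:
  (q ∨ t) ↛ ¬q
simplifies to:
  q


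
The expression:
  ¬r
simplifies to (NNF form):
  ¬r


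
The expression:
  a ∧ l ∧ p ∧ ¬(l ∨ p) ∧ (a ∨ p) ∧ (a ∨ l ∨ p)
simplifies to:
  False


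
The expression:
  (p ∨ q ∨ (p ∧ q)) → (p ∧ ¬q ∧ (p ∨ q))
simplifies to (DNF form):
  ¬q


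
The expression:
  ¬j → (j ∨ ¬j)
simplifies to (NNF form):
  True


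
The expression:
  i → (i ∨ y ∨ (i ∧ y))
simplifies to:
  True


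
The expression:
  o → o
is always true.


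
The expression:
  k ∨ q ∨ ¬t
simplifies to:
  k ∨ q ∨ ¬t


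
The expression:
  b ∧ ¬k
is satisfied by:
  {b: True, k: False}


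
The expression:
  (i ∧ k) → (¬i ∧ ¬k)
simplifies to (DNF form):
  ¬i ∨ ¬k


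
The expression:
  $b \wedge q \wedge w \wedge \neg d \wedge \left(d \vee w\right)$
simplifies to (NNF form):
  $b \wedge q \wedge w \wedge \neg d$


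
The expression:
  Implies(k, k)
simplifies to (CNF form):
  True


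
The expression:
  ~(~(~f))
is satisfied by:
  {f: False}


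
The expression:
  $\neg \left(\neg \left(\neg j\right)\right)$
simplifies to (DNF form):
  $\neg j$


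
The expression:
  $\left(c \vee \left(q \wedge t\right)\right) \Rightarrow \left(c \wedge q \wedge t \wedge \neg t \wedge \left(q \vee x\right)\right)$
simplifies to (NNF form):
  $\neg c \wedge \left(\neg q \vee \neg t\right)$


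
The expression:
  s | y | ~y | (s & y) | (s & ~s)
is always true.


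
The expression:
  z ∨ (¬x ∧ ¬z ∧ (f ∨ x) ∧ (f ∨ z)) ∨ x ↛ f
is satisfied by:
  {z: True, f: False, x: False}
  {x: True, z: True, f: False}
  {z: True, f: True, x: False}
  {x: True, z: True, f: True}
  {x: True, f: False, z: False}
  {f: True, x: False, z: False}


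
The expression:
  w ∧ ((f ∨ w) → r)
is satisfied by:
  {r: True, w: True}


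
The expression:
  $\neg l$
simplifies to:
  $\neg l$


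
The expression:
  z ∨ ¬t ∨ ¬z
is always true.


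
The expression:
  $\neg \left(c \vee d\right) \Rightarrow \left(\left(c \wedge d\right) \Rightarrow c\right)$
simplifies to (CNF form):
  $\text{True}$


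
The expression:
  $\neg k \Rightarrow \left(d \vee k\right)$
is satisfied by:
  {d: True, k: True}
  {d: True, k: False}
  {k: True, d: False}


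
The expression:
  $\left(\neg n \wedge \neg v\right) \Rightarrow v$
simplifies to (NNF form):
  $n \vee v$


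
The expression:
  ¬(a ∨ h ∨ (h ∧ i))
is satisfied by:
  {h: False, a: False}


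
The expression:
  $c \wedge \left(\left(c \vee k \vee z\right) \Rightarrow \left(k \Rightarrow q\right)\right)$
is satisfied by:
  {c: True, q: True, k: False}
  {c: True, k: False, q: False}
  {c: True, q: True, k: True}


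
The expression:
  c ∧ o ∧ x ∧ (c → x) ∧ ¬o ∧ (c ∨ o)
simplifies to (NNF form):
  False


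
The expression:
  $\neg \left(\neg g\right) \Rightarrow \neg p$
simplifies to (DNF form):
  $\neg g \vee \neg p$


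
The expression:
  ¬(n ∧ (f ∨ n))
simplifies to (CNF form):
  ¬n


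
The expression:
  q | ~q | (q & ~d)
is always true.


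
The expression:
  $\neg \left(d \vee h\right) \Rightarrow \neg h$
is always true.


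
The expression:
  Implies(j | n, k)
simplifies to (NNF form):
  k | (~j & ~n)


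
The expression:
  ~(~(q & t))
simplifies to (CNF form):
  q & t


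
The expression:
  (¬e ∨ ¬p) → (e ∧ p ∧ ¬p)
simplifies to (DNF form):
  e ∧ p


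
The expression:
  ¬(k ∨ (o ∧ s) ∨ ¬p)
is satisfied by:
  {p: True, k: False, s: False, o: False}
  {o: True, p: True, k: False, s: False}
  {s: True, p: True, k: False, o: False}


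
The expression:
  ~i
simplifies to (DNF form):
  ~i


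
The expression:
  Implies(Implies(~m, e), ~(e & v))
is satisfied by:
  {v: False, e: False}
  {e: True, v: False}
  {v: True, e: False}


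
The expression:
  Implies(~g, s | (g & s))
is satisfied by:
  {g: True, s: True}
  {g: True, s: False}
  {s: True, g: False}


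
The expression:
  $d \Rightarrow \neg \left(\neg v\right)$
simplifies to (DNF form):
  $v \vee \neg d$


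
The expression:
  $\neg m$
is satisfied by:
  {m: False}


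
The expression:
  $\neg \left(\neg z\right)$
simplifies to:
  $z$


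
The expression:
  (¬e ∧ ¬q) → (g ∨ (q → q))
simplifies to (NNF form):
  True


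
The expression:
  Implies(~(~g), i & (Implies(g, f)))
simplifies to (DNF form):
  ~g | (f & i)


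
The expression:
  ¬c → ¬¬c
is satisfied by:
  {c: True}


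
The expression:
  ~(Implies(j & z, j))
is never true.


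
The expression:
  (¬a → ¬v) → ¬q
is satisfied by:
  {v: True, a: False, q: False}
  {a: False, q: False, v: False}
  {v: True, a: True, q: False}
  {a: True, v: False, q: False}
  {q: True, v: True, a: False}


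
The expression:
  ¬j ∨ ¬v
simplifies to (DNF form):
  ¬j ∨ ¬v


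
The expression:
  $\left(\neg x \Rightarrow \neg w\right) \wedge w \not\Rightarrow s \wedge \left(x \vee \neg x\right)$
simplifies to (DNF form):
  $w \wedge x \wedge \neg s$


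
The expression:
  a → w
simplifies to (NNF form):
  w ∨ ¬a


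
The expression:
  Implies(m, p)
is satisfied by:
  {p: True, m: False}
  {m: False, p: False}
  {m: True, p: True}


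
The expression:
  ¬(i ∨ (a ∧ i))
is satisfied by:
  {i: False}


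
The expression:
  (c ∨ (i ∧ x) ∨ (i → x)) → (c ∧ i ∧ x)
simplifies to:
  i ∧ (c ∨ ¬x) ∧ (x ∨ ¬c)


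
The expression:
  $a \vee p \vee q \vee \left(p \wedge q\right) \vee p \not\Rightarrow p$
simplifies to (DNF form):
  $a \vee p \vee q$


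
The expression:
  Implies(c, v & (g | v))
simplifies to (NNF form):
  v | ~c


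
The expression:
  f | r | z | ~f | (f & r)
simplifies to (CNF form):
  True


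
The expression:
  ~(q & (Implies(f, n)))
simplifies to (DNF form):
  ~q | (f & ~n)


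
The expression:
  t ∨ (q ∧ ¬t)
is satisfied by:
  {t: True, q: True}
  {t: True, q: False}
  {q: True, t: False}


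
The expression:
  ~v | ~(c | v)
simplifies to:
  ~v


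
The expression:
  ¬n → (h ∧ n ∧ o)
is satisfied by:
  {n: True}


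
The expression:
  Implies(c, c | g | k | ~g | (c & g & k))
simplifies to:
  True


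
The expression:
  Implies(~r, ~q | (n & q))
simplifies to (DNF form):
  n | r | ~q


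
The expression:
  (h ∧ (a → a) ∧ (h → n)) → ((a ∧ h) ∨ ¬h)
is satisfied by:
  {a: True, h: False, n: False}
  {h: False, n: False, a: False}
  {a: True, n: True, h: False}
  {n: True, h: False, a: False}
  {a: True, h: True, n: False}
  {h: True, a: False, n: False}
  {a: True, n: True, h: True}


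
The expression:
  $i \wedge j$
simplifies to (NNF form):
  $i \wedge j$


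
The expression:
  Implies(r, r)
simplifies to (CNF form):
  True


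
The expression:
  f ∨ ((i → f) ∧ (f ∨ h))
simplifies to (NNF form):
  f ∨ (h ∧ ¬i)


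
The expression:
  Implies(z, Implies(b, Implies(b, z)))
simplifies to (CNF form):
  True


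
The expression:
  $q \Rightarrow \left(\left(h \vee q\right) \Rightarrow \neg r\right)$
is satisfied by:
  {q: False, r: False}
  {r: True, q: False}
  {q: True, r: False}


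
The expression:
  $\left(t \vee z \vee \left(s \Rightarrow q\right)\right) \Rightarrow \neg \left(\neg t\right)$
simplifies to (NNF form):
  $t \vee \left(s \wedge \neg q \wedge \neg z\right)$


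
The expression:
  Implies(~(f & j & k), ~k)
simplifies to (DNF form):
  ~k | (f & j)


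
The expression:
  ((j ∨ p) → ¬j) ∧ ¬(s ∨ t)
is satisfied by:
  {t: False, j: False, s: False}


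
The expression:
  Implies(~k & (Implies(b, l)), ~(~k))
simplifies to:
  k | (b & ~l)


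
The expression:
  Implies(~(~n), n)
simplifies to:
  True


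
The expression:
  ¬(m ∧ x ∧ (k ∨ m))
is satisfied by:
  {m: False, x: False}
  {x: True, m: False}
  {m: True, x: False}


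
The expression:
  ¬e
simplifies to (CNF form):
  ¬e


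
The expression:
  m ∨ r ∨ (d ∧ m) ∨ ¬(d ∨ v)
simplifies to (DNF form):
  m ∨ r ∨ (¬d ∧ ¬v)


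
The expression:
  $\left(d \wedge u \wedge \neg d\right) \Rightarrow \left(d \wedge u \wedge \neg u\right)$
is always true.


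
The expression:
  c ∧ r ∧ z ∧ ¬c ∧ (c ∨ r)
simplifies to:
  False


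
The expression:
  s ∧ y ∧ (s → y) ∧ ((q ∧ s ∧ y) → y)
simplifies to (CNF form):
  s ∧ y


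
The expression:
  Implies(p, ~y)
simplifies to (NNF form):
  ~p | ~y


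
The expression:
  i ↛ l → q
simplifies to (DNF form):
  l ∨ q ∨ ¬i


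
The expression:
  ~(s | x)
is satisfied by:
  {x: False, s: False}


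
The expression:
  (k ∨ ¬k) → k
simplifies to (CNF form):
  k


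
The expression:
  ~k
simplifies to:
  ~k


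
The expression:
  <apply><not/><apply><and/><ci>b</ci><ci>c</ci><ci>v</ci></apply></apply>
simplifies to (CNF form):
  <apply><or/><apply><not/><ci>b</ci></apply><apply><not/><ci>c</ci></apply><apply><not/><ci>v</ci></apply></apply>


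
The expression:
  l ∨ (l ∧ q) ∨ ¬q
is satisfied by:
  {l: True, q: False}
  {q: False, l: False}
  {q: True, l: True}


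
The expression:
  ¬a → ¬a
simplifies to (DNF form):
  True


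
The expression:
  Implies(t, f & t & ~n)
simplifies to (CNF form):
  (f | ~t) & (~n | ~t)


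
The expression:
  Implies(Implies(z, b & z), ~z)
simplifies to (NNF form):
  ~b | ~z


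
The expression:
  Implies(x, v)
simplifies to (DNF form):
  v | ~x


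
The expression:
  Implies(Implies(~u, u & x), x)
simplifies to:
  x | ~u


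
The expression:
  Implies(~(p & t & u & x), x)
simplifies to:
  x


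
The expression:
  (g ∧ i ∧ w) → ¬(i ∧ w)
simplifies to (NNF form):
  ¬g ∨ ¬i ∨ ¬w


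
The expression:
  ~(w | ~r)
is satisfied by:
  {r: True, w: False}


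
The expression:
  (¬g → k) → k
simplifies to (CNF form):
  k ∨ ¬g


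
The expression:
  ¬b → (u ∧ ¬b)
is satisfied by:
  {b: True, u: True}
  {b: True, u: False}
  {u: True, b: False}


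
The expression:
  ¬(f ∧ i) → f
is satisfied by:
  {f: True}


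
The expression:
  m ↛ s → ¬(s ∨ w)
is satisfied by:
  {s: True, w: False, m: False}
  {w: False, m: False, s: False}
  {s: True, m: True, w: False}
  {m: True, w: False, s: False}
  {s: True, w: True, m: False}
  {w: True, s: False, m: False}
  {s: True, m: True, w: True}
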